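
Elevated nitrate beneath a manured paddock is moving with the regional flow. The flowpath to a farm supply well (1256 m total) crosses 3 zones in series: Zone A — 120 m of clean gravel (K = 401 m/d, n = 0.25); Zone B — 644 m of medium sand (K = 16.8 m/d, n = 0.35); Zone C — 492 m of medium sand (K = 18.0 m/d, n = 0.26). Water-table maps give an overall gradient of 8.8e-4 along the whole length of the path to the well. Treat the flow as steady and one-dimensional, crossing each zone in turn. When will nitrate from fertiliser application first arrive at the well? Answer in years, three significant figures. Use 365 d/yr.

62.7 years

Steady 1-D flow in series ⇒ the Darcy flux q is identical in every zone and the zone head losses add (resistances L/K in series).
Σ(L/K) = 120/401 + 644/16.8 + 492/18.0 = 0.2993 + 38.33 + 27.33 = 65.97 d
K_eq = L_total / Σ(L/K) = 1256 / 65.97 = 19.04 m/d
q = K_eq · i = 19.04 × 8.8e-4 = 0.01676 m/d (same in every zone)
Zone A: v = q/n = 0.01676/0.25 = 0.06702 m/d → t_A = 120/0.06702 = 1790 d
Zone B: v = q/n = 0.01676/0.35 = 0.04787 m/d → t_B = 644/0.04787 = 13450 d
Zone C: v = q/n = 0.01676/0.26 = 0.06444 m/d → t_C = 492/0.06444 = 7635 d
Total t = 1790 + 13450 + 7635 = 22880 d
   = 22880 / 365 = 62.7 yr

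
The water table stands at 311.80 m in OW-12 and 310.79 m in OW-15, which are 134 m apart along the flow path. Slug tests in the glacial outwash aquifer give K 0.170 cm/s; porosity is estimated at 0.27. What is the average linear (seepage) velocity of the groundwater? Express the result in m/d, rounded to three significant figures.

Hydraulic gradient i = (311.80 − 310.79) / 134 = 1.01 / 134 = 0.007537
K = 0.170 cm/s × 864 = 146.9 m/d
Darcy flux q = K·i = 146.9 × 0.007537 = 1.107 m/d
v = Ki/n = 146.9·0.007537/0.27 = 4.100 m/d

4.10 m/d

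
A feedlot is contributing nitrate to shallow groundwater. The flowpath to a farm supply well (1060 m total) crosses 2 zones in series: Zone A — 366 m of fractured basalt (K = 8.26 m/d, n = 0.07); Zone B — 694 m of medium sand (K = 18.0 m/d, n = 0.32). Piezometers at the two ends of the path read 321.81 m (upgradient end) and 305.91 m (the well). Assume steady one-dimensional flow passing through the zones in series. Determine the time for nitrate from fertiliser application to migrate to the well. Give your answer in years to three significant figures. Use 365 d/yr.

3.54 years

Total head drop ΔH = 321.81 − 305.91 = 15.90 m
Continuity: the same q passes through each zone, so ΔH = q·Σ(L_j/K_j) — the zones act as resistances in series.
Σ(L/K) = 366/8.26 + 694/18.0 = 44.31 + 38.56 = 82.87 d
q = ΔH / Σ(L/K) = 15.90 / 82.87 = 0.1919 m/d (same in every zone)
Zone A: v = q/n = 0.1919/0.07 = 2.741 m/d → t_A = 366/2.741 = 133.5 d
Zone B: v = q/n = 0.1919/0.32 = 0.5996 m/d → t_B = 694/0.5996 = 1157 d
Total t = 133.5 + 1157 = 1291 d
   = 1291 / 365 = 3.54 yr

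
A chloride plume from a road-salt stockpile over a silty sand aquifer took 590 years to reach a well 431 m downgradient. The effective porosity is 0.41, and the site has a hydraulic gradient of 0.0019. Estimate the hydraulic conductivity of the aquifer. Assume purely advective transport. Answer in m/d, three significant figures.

t = 590 years = 215400 d
v = L / t = 431 / 215400 = 0.002001 m/d
K = v · n / i = 0.002001 × 0.41 / 0.0019 = 0.432 m/d

0.432 m/d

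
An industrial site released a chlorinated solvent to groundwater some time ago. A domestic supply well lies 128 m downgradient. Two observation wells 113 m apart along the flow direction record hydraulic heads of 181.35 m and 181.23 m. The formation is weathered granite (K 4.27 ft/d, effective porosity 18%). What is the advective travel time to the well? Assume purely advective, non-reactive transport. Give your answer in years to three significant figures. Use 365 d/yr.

Hydraulic gradient i = (181.35 − 181.23) / 113 = 0.12 / 113 = 0.001062
K = 4.27 ft/d × 0.3048 = 1.301 m/d
Darcy flux q = K·i = 1.301 × 0.001062 = 0.001382 m/d
v_s = q/n_e = 0.001382/0.18 = 0.007678 m/d
t = L / v = 128 / 0.007678 = 16670 d
   = 16670 / 365 = 45.7 yr

45.7 years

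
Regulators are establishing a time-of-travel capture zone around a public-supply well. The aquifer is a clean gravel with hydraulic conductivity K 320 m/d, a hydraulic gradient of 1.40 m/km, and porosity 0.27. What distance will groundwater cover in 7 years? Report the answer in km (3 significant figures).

4.24 km

Darcy flux q = K·i = 320 × 0.0014 = 0.4480 m/d
v_s = q/n_e = 0.4480/0.27 = 1.659 m/d
T = 7 yr × 365 = 2555 d
L = v × T = 1.659 × 2555 = 4239 m
   = 4.24 km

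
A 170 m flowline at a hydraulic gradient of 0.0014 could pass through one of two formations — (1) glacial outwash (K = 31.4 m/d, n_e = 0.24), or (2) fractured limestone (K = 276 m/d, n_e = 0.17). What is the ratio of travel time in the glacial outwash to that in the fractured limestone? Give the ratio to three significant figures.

Unit 1 (glacial outwash): v = 31.4×0.0014/0.24 = 0.1832 m/d, t = 170/0.1832 = 928.1 d
Unit 2 (fractured limestone): v = 276×0.0014/0.17 = 2.273 m/d, t = 170/2.273 = 74.79 d
t(glacial outwash) / t(fractured limestone) = 928.1/74.79 = 12.4

12.4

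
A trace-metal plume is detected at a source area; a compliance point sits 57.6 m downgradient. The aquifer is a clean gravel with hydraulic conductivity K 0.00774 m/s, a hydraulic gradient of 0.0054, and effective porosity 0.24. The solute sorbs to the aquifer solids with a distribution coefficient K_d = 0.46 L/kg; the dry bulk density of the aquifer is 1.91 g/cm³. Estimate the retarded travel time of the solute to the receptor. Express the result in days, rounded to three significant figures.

K = 0.00774 m/s × 86400 s/d = 668.7 m/d
Specific discharge q = 668.7 × 0.0054 = 3.611 m/d
Seepage velocity v = q / n = 3.611 / 0.24 = 15.05 m/d
Retardation R = 1 + ρ_b·K_d/n = 1 + 1.91×0.46/0.24 = 4.661
Contaminant velocity v_c = v/R = 15.05/4.661 = 3.228 m/d
t = L/v_c = 57.6/3.228 = 17.84 d

17.8 days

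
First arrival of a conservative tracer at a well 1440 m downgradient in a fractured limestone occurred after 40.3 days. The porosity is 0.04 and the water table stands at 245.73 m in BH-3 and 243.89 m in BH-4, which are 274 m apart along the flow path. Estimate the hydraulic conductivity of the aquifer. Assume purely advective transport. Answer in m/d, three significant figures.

Hydraulic gradient i = (245.73 − 243.89) / 274 = 1.84 / 274 = 0.006715
v = L / t = 1440 / 40.3 = 35.73 m/d
K = v · n / i = 35.73 × 0.04 / 0.006715 = 213 m/d

213 m/d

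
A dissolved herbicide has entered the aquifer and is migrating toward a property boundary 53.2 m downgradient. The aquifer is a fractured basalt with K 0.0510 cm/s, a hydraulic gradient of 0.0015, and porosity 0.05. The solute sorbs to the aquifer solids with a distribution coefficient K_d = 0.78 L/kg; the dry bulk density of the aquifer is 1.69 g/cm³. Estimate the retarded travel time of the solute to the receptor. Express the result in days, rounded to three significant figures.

K = 0.0510 cm/s × 864 = 44.06 m/d
Specific discharge q = 44.06 × 0.0015 = 0.06610 m/d
v = Ki/n = 44.06·0.0015/0.05 = 1.322 m/d
Retardation R = 1 + ρ_b·K_d/n = 1 + 1.69×0.78/0.05 = 27.36
Contaminant velocity v_c = v/R = 1.322/27.36 = 0.04831 m/d
t = L/v_c = 53.2/0.04831 = 1101 d

1100 days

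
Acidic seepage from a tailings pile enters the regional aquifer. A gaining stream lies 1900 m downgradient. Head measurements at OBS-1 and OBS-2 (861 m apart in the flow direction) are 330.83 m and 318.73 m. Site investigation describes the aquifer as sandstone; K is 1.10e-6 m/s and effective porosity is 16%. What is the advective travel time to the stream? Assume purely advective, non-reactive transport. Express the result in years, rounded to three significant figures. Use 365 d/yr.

Hydraulic gradient i = (330.83 − 318.73) / 861 = 12.10 / 861 = 0.01405
K = 1.10e-6 m/s × 86400 s/d = 0.09504 m/d
Darcy flux q = K·i = 0.09504 × 0.01405 = 0.001336 m/d
v_s = q/n_e = 0.001336/0.16 = 0.008348 m/d
t = L / v = 1900 / 0.008348 = 227600 d
   = 227600 / 365 = 624 yr

624 years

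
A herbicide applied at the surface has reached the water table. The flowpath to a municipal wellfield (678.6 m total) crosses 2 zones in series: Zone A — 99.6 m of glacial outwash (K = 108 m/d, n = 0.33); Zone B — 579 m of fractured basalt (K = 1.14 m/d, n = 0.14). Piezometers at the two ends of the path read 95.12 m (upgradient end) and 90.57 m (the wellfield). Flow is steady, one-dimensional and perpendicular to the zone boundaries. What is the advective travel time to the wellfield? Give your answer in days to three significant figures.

Total head drop ΔH = 95.12 − 90.57 = 4.55 m
Steady 1-D flow in series ⇒ the Darcy flux q is identical in every zone and the zone head losses add (resistances L/K in series).
Σ(L/K) = 99.6/108 + 579/1.14 = 0.9222 + 507.9 = 508.8 d
q = ΔH / Σ(L/K) = 4.55 / 508.8 = 0.008942 m/d (same in every zone)
Zone A: v = q/n = 0.008942/0.33 = 0.02710 m/d → t_A = 99.6/0.02710 = 3676 d
Zone B: v = q/n = 0.008942/0.14 = 0.06387 m/d → t_B = 579/0.06387 = 9065 d
Total t = 3676 + 9065 = 12740 d

12700 days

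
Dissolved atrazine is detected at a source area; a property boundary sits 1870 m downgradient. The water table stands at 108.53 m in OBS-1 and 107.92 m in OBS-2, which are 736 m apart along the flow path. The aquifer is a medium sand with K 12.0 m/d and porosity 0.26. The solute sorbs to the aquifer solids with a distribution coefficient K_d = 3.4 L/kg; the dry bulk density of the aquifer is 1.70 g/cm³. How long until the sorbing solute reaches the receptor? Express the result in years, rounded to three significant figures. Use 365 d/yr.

Hydraulic gradient i = (108.53 − 107.92) / 736 = 0.61 / 736 = 8.288e-4
Specific discharge q = 12.0 × 8.288e-4 = 0.009946 m/d
Average linear velocity = 0.009946 / 0.26 = 0.03825 m/d
Retardation R = 1 + ρ_b·K_d/n = 1 + 1.70×3.4/0.26 = 23.23
Contaminant velocity v_c = v/R = 0.03825/23.23 = 0.001647 m/d
t = L/v_c = 1870/0.001647 = 1.136e6 d
   = 1.136e6/365 = 3110 yr

3110 years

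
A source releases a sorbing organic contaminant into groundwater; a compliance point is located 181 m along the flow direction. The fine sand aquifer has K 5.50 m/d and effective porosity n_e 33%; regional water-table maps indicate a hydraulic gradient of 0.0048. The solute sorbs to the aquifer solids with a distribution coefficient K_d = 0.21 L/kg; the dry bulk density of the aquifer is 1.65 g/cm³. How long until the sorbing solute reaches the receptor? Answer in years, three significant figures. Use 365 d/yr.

12.7 years

Specific discharge q = 5.50 × 0.0048 = 0.02640 m/d
v_s = q/n_e = 0.02640/0.33 = 0.08000 m/d
Retardation R = 1 + ρ_b·K_d/n = 1 + 1.65×0.21/0.33 = 2.050
Contaminant velocity v_c = v/R = 0.08000/2.050 = 0.03902 m/d
t = L/v_c = 181/0.03902 = 4638 d
   = 4638/365 = 12.7 yr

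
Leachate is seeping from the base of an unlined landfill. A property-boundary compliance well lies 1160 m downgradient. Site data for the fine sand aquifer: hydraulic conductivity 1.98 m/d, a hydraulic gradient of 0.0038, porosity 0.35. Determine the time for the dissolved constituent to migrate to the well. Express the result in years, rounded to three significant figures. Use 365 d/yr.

q = Ki = 1.98 × 0.0038 = 0.007524 m/d
v_s = q/n_e = 0.007524/0.35 = 0.02150 m/d
t = L / v = 1160 / 0.02150 = 53960 d
   = 53960 / 365 = 148 yr

148 years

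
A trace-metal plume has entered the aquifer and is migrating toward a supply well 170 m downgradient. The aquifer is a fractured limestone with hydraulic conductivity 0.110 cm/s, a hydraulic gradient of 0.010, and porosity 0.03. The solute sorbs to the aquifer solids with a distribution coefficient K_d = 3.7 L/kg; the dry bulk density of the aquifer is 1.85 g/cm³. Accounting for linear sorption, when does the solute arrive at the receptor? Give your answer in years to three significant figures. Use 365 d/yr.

K = 0.110 cm/s × 864 = 95.04 m/d
Darcy flux q = K·i = 95.04 × 0.010 = 0.9504 m/d
v_s = q/n_e = 0.9504/0.03 = 31.68 m/d
Retardation R = 1 + ρ_b·K_d/n = 1 + 1.85×3.7/0.03 = 229.2
Contaminant velocity v_c = v/R = 31.68/229.2 = 0.1382 m/d
t = L/v_c = 170/0.1382 = 1230 d
   = 1230/365 = 3.37 yr

3.37 years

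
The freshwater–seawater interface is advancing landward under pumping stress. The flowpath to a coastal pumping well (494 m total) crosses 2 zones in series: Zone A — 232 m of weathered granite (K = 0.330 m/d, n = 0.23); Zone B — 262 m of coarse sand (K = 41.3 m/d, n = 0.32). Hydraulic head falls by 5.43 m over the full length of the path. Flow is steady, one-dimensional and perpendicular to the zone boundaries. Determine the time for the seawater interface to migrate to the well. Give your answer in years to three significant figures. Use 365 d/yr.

49.1 years

Steady 1-D flow in series ⇒ the Darcy flux q is identical in every zone and the zone head losses add (resistances L/K in series).
Σ(L/K) = 232/0.330 + 262/41.3 = 703.0 + 6.344 = 709.4 d
q = ΔH / Σ(L/K) = 5.43 / 709.4 = 0.007655 m/d (same in every zone)
Zone A: v = q/n = 0.007655/0.23 = 0.03328 m/d → t_A = 232/0.03328 = 6971 d
Zone B: v = q/n = 0.007655/0.32 = 0.02392 m/d → t_B = 262/0.02392 = 10950 d
Total t = 6971 + 10950 = 17920 d
   = 17920 / 365 = 49.1 yr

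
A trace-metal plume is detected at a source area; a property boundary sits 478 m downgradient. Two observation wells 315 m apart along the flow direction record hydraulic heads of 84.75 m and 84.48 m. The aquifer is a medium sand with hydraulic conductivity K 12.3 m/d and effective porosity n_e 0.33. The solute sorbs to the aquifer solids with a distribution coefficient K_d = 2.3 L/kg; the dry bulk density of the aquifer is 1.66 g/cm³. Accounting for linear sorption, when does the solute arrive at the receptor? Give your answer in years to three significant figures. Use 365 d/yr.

515 years

Hydraulic gradient i = (84.75 − 84.48) / 315 = 0.27 / 315 = 8.571e-4
Specific discharge q = 12.3 × 8.571e-4 = 0.01054 m/d
v = Ki/n = 12.3·8.571e-4/0.33 = 0.03195 m/d
Retardation R = 1 + ρ_b·K_d/n = 1 + 1.66×2.3/0.33 = 12.57
Contaminant velocity v_c = v/R = 0.03195/12.57 = 0.002542 m/d
t = L/v_c = 478/0.002542 = 188100 d
   = 188100/365 = 515 yr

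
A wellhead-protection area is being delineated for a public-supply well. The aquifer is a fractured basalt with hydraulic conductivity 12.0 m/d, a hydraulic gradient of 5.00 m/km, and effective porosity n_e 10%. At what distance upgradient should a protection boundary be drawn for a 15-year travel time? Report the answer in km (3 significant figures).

3.29 km

q = Ki = 12.0 × 0.0050 = 0.06000 m/d
v = Ki/n = 12.0·0.0050/0.10 = 0.6000 m/d
T = 15 yr × 365 = 5475 d
L = v × T = 0.6000 × 5475 = 3285 m
   = 3.29 km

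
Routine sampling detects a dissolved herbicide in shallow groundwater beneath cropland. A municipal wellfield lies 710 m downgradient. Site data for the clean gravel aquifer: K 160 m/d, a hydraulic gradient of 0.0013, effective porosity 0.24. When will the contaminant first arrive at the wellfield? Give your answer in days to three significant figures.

819 days

Darcy flux q = K·i = 160 × 0.0013 = 0.2080 m/d
v = Ki/n = 160·0.0013/0.24 = 0.8667 m/d
t = L / v = 710 / 0.8667 = 819.2 d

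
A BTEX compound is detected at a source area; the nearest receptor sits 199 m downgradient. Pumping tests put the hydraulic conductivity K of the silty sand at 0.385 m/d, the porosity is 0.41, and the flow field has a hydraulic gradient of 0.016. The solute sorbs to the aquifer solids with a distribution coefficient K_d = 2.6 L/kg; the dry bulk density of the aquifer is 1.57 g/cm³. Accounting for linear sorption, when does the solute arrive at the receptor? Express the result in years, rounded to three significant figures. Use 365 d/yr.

398 years

q = Ki = 0.385 × 0.016 = 0.006160 m/d
Average linear velocity = 0.006160 / 0.41 = 0.01502 m/d
Retardation R = 1 + ρ_b·K_d/n = 1 + 1.57×2.6/0.41 = 10.96
Contaminant velocity v_c = v/R = 0.01502/10.96 = 0.001371 m/d
t = L/v_c = 199/0.001371 = 145100 d
   = 145100/365 = 398 yr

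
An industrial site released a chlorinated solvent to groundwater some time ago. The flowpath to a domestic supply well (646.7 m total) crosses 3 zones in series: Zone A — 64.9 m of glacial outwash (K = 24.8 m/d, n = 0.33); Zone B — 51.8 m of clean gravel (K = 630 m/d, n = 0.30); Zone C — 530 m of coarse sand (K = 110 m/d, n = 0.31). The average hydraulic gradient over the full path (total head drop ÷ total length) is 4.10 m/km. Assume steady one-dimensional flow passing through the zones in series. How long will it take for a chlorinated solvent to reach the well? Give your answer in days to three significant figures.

571 days

Continuity: the same q passes through each zone, so ΔH = q·Σ(L_j/K_j) — the zones act as resistances in series.
Σ(L/K) = 64.9/24.8 + 51.8/630 + 530/110 = 2.617 + 0.08222 + 4.818 = 7.517 d
K_eq = L_total / Σ(L/K) = 646.7 / 7.517 = 86.03 m/d
q = K_eq · i = 86.03 × 0.0041 = 0.3527 m/d (same in every zone)
Zone A: v = q/n = 0.3527/0.33 = 1.069 m/d → t_A = 64.9/1.069 = 60.72 d
Zone B: v = q/n = 0.3527/0.30 = 1.176 m/d → t_B = 51.8/1.176 = 44.06 d
Zone C: v = q/n = 0.3527/0.31 = 1.138 m/d → t_C = 530/1.138 = 465.8 d
Total t = 60.72 + 44.06 + 465.8 = 570.6 d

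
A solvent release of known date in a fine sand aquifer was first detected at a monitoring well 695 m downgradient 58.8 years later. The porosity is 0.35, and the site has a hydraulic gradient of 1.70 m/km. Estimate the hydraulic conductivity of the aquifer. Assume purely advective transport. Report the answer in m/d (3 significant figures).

6.67 m/d

t = 58.8 years = 21460 d
v = L / t = 695 / 21460 = 0.03238 m/d
K = v · n / i = 0.03238 × 0.35 / 0.0017 = 6.67 m/d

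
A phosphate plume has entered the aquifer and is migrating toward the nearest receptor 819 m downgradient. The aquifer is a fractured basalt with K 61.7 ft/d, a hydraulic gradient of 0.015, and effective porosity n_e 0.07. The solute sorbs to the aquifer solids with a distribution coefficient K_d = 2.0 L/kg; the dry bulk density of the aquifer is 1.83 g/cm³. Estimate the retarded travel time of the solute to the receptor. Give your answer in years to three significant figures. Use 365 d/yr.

29.7 years

K = 61.7 ft/d × 0.3048 = 18.81 m/d
Specific discharge q = 18.81 × 0.015 = 0.2821 m/d
v_s = q/n_e = 0.2821/0.07 = 4.030 m/d
Retardation R = 1 + ρ_b·K_d/n = 1 + 1.83×2.0/0.07 = 53.29
Contaminant velocity v_c = v/R = 4.030/53.29 = 0.07563 m/d
t = L/v_c = 819/0.07563 = 10830 d
   = 10830/365 = 29.7 yr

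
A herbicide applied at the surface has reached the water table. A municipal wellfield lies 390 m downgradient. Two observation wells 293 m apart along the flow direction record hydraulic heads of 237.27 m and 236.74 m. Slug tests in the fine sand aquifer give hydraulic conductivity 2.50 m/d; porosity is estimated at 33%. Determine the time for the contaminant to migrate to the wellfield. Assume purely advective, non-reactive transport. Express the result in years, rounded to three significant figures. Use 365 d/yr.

78.0 years

Hydraulic gradient i = (237.27 − 236.74) / 293 = 0.53 / 293 = 0.001809
Darcy flux q = K·i = 2.50 × 0.001809 = 0.004522 m/d
Seepage velocity v = q / n = 0.004522 / 0.33 = 0.01370 m/d
t = L / v = 390 / 0.01370 = 28460 d
   = 28460 / 365 = 78.0 yr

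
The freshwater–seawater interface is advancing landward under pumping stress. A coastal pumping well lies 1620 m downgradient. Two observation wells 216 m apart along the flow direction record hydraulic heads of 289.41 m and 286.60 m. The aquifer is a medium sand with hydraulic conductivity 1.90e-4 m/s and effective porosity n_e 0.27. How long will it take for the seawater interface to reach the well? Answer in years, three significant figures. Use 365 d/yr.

5.61 years

Hydraulic gradient i = (289.41 − 286.60) / 216 = 2.81 / 216 = 0.01301
K = 1.90e-4 m/s × 86400 s/d = 16.42 m/d
Specific discharge q = 16.42 × 0.01301 = 0.2136 m/d
Average linear velocity = 0.2136 / 0.27 = 0.7910 m/d
t = L / v = 1620 / 0.7910 = 2048 d
   = 2048 / 365 = 5.61 yr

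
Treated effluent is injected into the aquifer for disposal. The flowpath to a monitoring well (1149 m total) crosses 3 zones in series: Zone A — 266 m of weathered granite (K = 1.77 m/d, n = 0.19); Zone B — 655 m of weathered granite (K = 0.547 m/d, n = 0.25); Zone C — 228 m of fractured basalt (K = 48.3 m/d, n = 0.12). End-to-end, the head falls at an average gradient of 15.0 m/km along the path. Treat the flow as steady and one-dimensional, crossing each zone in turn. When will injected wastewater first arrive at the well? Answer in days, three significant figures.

For zones in series the flux q is common to all zones; the equivalent conductivity is the harmonic (thickness-weighted) mean, K_eq = L_total / Σ(L_j/K_j).
Σ(L/K) = 266/1.77 + 655/0.547 + 228/48.3 = 150.3 + 1197 + 4.720 = 1352 d
K_eq = L_total / Σ(L/K) = 1149 / 1352 = 0.8496 m/d
q = K_eq · i = 0.8496 × 0.015 = 0.01274 m/d (same in every zone)
Zone A: v = q/n = 0.01274/0.19 = 0.06707 m/d → t_A = 266/0.06707 = 3966 d
Zone B: v = q/n = 0.01274/0.25 = 0.05097 m/d → t_B = 655/0.05097 = 12850 d
Zone C: v = q/n = 0.01274/0.12 = 0.1062 m/d → t_C = 228/0.1062 = 2147 d
Total t = 3966 + 12850 + 2147 = 18960 d

19000 days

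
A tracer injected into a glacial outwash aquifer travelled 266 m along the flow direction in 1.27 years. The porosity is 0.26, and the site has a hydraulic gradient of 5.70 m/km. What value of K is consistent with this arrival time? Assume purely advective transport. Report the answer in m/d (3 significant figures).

t = 1.27 years = 463.6 d
v = L / t = 266 / 463.6 = 0.5738 m/d
K = v · n / i = 0.5738 × 0.26 / 0.0057 = 26.2 m/d

26.2 m/d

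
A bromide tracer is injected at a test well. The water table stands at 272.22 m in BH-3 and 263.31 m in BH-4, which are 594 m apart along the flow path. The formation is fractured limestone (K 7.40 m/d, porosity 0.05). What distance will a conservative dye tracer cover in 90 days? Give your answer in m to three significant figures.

Hydraulic gradient i = (272.22 − 263.31) / 594 = 8.91 / 594 = 0.01500
Darcy flux q = K·i = 7.40 × 0.01500 = 0.1110 m/d
v_s = q/n_e = 0.1110/0.05 = 2.220 m/d
L = v × T = 2.220 × 90 = 199.8 m

200 m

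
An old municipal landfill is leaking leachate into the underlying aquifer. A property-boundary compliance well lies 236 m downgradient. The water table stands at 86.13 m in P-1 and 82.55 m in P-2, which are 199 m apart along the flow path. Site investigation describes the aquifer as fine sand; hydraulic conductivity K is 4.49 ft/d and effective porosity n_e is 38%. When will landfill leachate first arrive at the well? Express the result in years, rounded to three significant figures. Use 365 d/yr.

Hydraulic gradient i = (86.13 − 82.55) / 199 = 3.58 / 199 = 0.01799
K = 4.49 ft/d × 0.3048 = 1.369 m/d
Specific discharge q = 1.369 × 0.01799 = 0.02462 m/d
Seepage velocity v = q / n = 0.02462 / 0.38 = 0.06479 m/d
t = L / v = 236 / 0.06479 = 3643 d
   = 3643 / 365 = 9.98 yr

9.98 years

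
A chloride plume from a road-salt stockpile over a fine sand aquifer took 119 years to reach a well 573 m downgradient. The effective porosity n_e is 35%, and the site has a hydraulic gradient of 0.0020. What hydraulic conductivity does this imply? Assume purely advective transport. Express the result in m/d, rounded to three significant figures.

t = 119 years = 43440 d
v = L / t = 573 / 43440 = 0.01319 m/d
K = v · n / i = 0.01319 × 0.35 / 0.0020 = 2.31 m/d

2.31 m/d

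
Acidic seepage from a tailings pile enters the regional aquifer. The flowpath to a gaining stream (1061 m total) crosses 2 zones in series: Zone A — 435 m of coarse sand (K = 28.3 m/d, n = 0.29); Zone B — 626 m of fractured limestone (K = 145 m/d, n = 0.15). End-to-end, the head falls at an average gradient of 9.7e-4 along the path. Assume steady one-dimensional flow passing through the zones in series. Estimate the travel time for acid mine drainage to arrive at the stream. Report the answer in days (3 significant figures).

Continuity: the same q passes through each zone, so ΔH = q·Σ(L_j/K_j) — the zones act as resistances in series.
Σ(L/K) = 435/28.3 + 626/145 = 15.37 + 4.317 = 19.69 d
K_eq = L_total / Σ(L/K) = 1061 / 19.69 = 53.89 m/d
q = K_eq · i = 53.89 × 9.7e-4 = 0.05227 m/d (same in every zone)
Zone A: v = q/n = 0.05227/0.29 = 0.1803 m/d → t_A = 435/0.1803 = 2413 d
Zone B: v = q/n = 0.05227/0.15 = 0.3485 m/d → t_B = 626/0.3485 = 1796 d
Total t = 2413 + 1796 = 4210 d

4210 days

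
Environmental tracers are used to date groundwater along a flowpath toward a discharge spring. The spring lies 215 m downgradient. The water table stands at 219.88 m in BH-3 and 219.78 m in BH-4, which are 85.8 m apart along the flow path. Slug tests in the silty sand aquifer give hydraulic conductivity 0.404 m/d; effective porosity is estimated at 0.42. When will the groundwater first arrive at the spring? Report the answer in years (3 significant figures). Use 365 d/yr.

525 years

Hydraulic gradient i = (219.88 − 219.78) / 85.8 = 0.10 / 85.8 = 0.001166
q = Ki = 0.404 × 0.001166 = 4.709e-4 m/d
Seepage velocity v = q / n = 4.709e-4 / 0.42 = 0.001121 m/d
t = L / v = 215 / 0.001121 = 191800 d
   = 191800 / 365 = 525 yr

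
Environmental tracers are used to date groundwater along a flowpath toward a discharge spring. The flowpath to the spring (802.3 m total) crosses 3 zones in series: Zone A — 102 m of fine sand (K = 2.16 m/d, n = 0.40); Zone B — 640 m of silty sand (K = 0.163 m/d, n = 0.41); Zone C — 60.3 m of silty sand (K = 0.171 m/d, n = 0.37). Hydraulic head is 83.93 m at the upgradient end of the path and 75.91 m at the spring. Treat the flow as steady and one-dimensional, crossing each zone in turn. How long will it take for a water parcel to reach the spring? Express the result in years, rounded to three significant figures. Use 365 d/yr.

481 years

Total head drop ΔH = 83.93 − 75.91 = 8.02 m
Steady 1-D flow in series ⇒ the Darcy flux q is identical in every zone and the zone head losses add (resistances L/K in series).
Σ(L/K) = 102/2.16 + 640/0.163 + 60.3/0.171 = 47.22 + 3926 + 352.6 = 4326 d
q = ΔH / Σ(L/K) = 8.02 / 4326 = 0.001854 m/d (same in every zone)
Zone A: v = q/n = 0.001854/0.40 = 0.004635 m/d → t_A = 102/0.004635 = 22010 d
Zone B: v = q/n = 0.001854/0.41 = 0.004521 m/d → t_B = 640/0.004521 = 141500 d
Zone C: v = q/n = 0.001854/0.37 = 0.005010 m/d → t_C = 60.3/0.005010 = 12040 d
Total t = 22010 + 141500 + 12040 = 175600 d
   = 175600 / 365 = 481 yr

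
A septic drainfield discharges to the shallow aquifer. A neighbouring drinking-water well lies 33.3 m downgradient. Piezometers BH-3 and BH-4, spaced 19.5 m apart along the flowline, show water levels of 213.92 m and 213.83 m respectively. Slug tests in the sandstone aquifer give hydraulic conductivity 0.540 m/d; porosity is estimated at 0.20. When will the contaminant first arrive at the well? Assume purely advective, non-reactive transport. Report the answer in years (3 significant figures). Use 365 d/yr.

Hydraulic gradient i = (213.92 − 213.83) / 19.5 = 0.09 / 19.5 = 0.004615
q = Ki = 0.540 × 0.004615 = 0.002492 m/d
Average linear velocity = 0.002492 / 0.20 = 0.01246 m/d
t = L / v = 33.3 / 0.01246 = 2672 d
   = 2672 / 365 = 7.32 yr

7.32 years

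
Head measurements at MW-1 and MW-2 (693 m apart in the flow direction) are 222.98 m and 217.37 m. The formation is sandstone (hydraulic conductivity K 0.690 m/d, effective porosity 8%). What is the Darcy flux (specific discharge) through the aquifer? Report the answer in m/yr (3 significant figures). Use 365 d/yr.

Hydraulic gradient i = (222.98 − 217.37) / 693 = 5.61 / 693 = 0.008095
Specific discharge q = 0.690 × 0.008095 = 0.005586 m/d
   = 0.005586 × 365 = 2.04 m/yr

2.04 m/yr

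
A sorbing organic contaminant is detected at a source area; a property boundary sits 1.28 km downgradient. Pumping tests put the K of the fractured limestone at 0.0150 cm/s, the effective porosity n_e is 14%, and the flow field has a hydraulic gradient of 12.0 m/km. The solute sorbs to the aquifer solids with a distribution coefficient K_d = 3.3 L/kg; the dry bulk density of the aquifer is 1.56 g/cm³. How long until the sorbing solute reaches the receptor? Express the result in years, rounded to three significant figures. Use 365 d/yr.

K = 0.0150 cm/s × 864 = 12.96 m/d
Specific discharge q = 12.96 × 0.012 = 0.1555 m/d
v_s = q/n_e = 0.1555/0.14 = 1.111 m/d
Retardation R = 1 + ρ_b·K_d/n = 1 + 1.56×3.3/0.14 = 37.77
Contaminant velocity v_c = v/R = 1.111/37.77 = 0.02941 m/d
L = 1.28 km = 1280 m
t = L/v_c = 1280/0.02941 = 43520 d
   = 43520/365 = 119 yr

119 years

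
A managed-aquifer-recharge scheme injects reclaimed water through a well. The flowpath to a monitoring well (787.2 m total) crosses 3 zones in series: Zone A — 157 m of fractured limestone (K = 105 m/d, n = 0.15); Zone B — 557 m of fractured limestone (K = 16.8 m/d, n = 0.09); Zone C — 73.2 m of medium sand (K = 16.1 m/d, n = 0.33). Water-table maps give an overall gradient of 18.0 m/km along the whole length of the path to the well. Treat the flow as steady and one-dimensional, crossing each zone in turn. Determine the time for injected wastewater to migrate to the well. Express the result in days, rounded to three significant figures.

Steady 1-D flow in series ⇒ the Darcy flux q is identical in every zone and the zone head losses add (resistances L/K in series).
Σ(L/K) = 157/105 + 557/16.8 + 73.2/16.1 = 1.495 + 33.15 + 4.547 = 39.20 d
K_eq = L_total / Σ(L/K) = 787.2 / 39.20 = 20.08 m/d
q = K_eq · i = 20.08 × 0.018 = 0.3615 m/d (same in every zone)
Zone A: v = q/n = 0.3615/0.15 = 2.410 m/d → t_A = 157/2.410 = 65.15 d
Zone B: v = q/n = 0.3615/0.09 = 4.017 m/d → t_B = 557/4.017 = 138.7 d
Zone C: v = q/n = 0.3615/0.33 = 1.095 m/d → t_C = 73.2/1.095 = 66.82 d
Total t = 65.15 + 138.7 + 66.82 = 270.6 d

271 days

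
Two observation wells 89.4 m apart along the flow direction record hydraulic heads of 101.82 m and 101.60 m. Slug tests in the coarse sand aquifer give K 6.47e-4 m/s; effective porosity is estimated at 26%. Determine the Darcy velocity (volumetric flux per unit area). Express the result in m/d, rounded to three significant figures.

Hydraulic gradient i = (101.82 − 101.60) / 89.4 = 0.22 / 89.4 = 0.002461
K = 6.47e-4 m/s × 86400 s/d = 55.90 m/d
Specific discharge q = 55.90 × 0.002461 = 0.1376 m/d

0.138 m/d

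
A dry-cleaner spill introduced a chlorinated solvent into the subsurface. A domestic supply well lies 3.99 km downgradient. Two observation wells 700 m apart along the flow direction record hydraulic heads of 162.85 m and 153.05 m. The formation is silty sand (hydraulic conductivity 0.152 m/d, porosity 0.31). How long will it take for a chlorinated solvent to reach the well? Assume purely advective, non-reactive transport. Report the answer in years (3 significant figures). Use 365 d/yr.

Hydraulic gradient i = (162.85 − 153.05) / 700 = 9.80 / 700 = 0.01400
q = Ki = 0.152 × 0.01400 = 0.002128 m/d
v = Ki/n = 0.152·0.01400/0.31 = 0.006865 m/d
L = 3.99 km = 3990 m
t = L / v = 3990 / 0.006865 = 581300 d
   = 581300 / 365 = 1590 yr

1590 years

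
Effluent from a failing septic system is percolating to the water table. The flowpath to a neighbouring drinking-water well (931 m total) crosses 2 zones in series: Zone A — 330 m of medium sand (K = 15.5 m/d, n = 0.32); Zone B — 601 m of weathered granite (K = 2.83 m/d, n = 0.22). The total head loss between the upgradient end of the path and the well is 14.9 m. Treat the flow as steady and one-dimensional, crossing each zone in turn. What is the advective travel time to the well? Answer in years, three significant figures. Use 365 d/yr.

10.2 years

Steady 1-D flow in series ⇒ the Darcy flux q is identical in every zone and the zone head losses add (resistances L/K in series).
Σ(L/K) = 330/15.5 + 601/2.83 = 21.29 + 212.4 = 233.7 d
q = ΔH / Σ(L/K) = 14.9 / 233.7 = 0.06377 m/d (same in every zone)
Zone A: v = q/n = 0.06377/0.32 = 0.1993 m/d → t_A = 330/0.1993 = 1656 d
Zone B: v = q/n = 0.06377/0.22 = 0.2899 m/d → t_B = 601/0.2899 = 2073 d
Total t = 1656 + 2073 = 3729 d
   = 3729 / 365 = 10.2 yr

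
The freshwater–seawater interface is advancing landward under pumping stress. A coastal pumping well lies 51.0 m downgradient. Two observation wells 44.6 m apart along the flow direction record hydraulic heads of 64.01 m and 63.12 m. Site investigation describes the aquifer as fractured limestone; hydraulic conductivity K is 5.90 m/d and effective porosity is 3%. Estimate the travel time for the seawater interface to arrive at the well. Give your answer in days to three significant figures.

Hydraulic gradient i = (64.01 − 63.12) / 44.6 = 0.89 / 44.6 = 0.01996
Specific discharge q = 5.90 × 0.01996 = 0.1177 m/d
v = Ki/n = 5.90·0.01996/0.03 = 3.925 m/d
t = L / v = 51.0 / 3.925 = 13.00 d

13.0 days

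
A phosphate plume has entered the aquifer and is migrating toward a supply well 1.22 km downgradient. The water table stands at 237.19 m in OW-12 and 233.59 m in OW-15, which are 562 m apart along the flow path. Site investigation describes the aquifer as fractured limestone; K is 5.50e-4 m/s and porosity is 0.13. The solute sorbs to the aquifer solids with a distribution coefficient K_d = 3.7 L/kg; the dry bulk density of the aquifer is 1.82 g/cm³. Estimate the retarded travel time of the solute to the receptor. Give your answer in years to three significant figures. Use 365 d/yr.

Hydraulic gradient i = (237.19 − 233.59) / 562 = 3.60 / 562 = 0.006406
K = 5.50e-4 m/s × 86400 s/d = 47.52 m/d
Darcy flux q = K·i = 47.52 × 0.006406 = 0.3044 m/d
Average linear velocity = 0.3044 / 0.13 = 2.342 m/d
Retardation R = 1 + ρ_b·K_d/n = 1 + 1.82×3.7/0.13 = 52.80
Contaminant velocity v_c = v/R = 2.342/52.80 = 0.04435 m/d
L = 1.22 km = 1220 m
t = L/v_c = 1220/0.04435 = 27510 d
   = 27510/365 = 75.4 yr

75.4 years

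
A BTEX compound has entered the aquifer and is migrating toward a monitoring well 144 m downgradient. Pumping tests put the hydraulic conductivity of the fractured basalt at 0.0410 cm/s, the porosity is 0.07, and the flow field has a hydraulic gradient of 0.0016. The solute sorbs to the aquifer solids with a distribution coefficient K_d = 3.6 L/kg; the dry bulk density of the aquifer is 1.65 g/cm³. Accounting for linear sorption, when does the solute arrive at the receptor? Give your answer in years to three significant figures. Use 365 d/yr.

41.8 years

K = 0.0410 cm/s × 864 = 35.42 m/d
q = Ki = 35.42 × 0.0016 = 0.05668 m/d
v_s = q/n_e = 0.05668/0.07 = 0.8097 m/d
Retardation R = 1 + ρ_b·K_d/n = 1 + 1.65×3.6/0.07 = 85.86
Contaminant velocity v_c = v/R = 0.8097/85.86 = 0.009431 m/d
t = L/v_c = 144/0.009431 = 15270 d
   = 15270/365 = 41.8 yr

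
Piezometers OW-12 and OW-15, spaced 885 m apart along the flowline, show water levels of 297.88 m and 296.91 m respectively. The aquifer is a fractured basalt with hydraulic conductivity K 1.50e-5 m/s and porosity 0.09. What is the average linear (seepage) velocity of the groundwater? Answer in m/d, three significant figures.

0.0158 m/d

Hydraulic gradient i = (297.88 − 296.91) / 885 = 0.97 / 885 = 0.001096
K = 1.50e-5 m/s × 86400 s/d = 1.296 m/d
Darcy flux q = K·i = 1.296 × 0.001096 = 0.001420 m/d
Average linear velocity = 0.001420 / 0.09 = 0.01578 m/d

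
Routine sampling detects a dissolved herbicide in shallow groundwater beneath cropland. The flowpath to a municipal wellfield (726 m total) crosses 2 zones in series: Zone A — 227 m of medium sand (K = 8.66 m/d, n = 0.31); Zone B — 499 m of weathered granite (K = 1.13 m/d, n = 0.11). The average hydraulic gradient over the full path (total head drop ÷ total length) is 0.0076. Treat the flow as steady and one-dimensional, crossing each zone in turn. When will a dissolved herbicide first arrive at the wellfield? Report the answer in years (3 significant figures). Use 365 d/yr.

For zones in series the flux q is common to all zones; the equivalent conductivity is the harmonic (thickness-weighted) mean, K_eq = L_total / Σ(L_j/K_j).
Σ(L/K) = 227/8.66 + 499/1.13 = 26.21 + 441.6 = 467.8 d
K_eq = L_total / Σ(L/K) = 726 / 467.8 = 1.552 m/d
q = K_eq · i = 1.552 × 0.0076 = 0.01179 m/d (same in every zone)
Zone A: v = q/n = 0.01179/0.31 = 0.03805 m/d → t_A = 227/0.03805 = 5966 d
Zone B: v = q/n = 0.01179/0.11 = 0.1072 m/d → t_B = 499/0.1072 = 4654 d
Total t = 5966 + 4654 = 10620 d
   = 10620 / 365 = 29.1 yr

29.1 years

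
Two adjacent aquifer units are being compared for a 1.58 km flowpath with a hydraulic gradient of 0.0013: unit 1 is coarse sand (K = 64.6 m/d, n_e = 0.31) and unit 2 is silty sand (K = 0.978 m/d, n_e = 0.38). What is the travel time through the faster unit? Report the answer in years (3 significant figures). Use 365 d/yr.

16.0 years

Unit 1 (coarse sand): v = 64.6×0.0013/0.31 = 0.2709 m/d, t = 1580/0.2709 = 5832 d
Unit 2 (silty sand): v = 0.978×0.0013/0.38 = 0.003346 m/d, t = 1580/0.003346 = 472200 d
Faster: 5832 d / 365 = 16.0 yr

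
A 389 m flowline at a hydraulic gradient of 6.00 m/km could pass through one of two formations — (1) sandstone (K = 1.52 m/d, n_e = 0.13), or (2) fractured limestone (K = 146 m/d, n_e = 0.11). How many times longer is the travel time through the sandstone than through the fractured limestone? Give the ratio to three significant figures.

Unit 1 (sandstone): v = 1.52×0.0060/0.13 = 0.07015 m/d, t = 389/0.07015 = 5545 d
Unit 2 (fractured limestone): v = 146×0.0060/0.11 = 7.964 m/d, t = 389/7.964 = 48.85 d
t(sandstone) / t(fractured limestone) = 5545/48.85 = 114

114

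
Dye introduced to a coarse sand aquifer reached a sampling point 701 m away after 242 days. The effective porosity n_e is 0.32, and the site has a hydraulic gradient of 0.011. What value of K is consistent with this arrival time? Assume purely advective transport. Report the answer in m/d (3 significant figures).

84.3 m/d

v = L / t = 701 / 242 = 2.897 m/d
K = v · n / i = 2.897 × 0.32 / 0.011 = 84.3 m/d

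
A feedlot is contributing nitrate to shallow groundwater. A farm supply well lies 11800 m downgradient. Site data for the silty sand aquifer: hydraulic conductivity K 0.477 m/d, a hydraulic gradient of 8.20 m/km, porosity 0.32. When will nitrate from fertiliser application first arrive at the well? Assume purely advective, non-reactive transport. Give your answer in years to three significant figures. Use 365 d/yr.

2640 years

q = Ki = 0.477 × 0.0082 = 0.003911 m/d
v = Ki/n = 0.477·0.0082/0.32 = 0.01222 m/d
t = L / v = 11800 / 0.01222 = 965400 d
   = 965400 / 365 = 2640 yr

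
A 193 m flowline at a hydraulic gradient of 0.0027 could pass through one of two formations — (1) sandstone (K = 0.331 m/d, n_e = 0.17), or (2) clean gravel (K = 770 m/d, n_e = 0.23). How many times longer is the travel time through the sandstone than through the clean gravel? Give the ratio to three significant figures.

1720

Unit 1 (sandstone): v = 0.331×0.0027/0.17 = 0.005257 m/d, t = 193/0.005257 = 36710 d
Unit 2 (clean gravel): v = 770×0.0027/0.23 = 9.039 m/d, t = 193/9.039 = 21.35 d
t(sandstone) / t(clean gravel) = 36710/21.35 = 1720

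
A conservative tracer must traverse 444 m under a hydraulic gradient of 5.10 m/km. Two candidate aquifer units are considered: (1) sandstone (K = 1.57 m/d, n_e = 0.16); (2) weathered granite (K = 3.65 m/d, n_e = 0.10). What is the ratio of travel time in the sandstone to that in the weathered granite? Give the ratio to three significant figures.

3.72

Unit 1 (sandstone): v = 1.57×0.0051/0.16 = 0.05004 m/d, t = 444/0.05004 = 8872 d
Unit 2 (weathered granite): v = 3.65×0.0051/0.10 = 0.1861 m/d, t = 444/0.1861 = 2385 d
t(sandstone) / t(weathered granite) = 8872/2385 = 3.72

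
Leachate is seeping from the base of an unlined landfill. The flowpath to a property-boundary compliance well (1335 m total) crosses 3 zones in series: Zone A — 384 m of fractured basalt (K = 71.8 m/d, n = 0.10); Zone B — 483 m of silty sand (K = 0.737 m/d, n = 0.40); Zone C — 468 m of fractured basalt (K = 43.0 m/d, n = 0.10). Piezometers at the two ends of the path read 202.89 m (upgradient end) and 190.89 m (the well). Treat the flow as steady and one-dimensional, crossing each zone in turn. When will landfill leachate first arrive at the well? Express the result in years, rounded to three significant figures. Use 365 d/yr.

Total head drop ΔH = 202.89 − 190.89 = 12.00 m
Steady 1-D flow in series ⇒ the Darcy flux q is identical in every zone and the zone head losses add (resistances L/K in series).
Σ(L/K) = 384/71.8 + 483/0.737 + 468/43.0 = 5.348 + 655.4 + 10.88 = 671.6 d
q = ΔH / Σ(L/K) = 12.00 / 671.6 = 0.01787 m/d (same in every zone)
Zone A: v = q/n = 0.01787/0.10 = 0.1787 m/d → t_A = 384/0.1787 = 2149 d
Zone B: v = q/n = 0.01787/0.40 = 0.04467 m/d → t_B = 483/0.04467 = 10810 d
Zone C: v = q/n = 0.01787/0.10 = 0.1787 m/d → t_C = 468/0.1787 = 2619 d
Total t = 2149 + 10810 + 2619 = 15580 d
   = 15580 / 365 = 42.7 yr

42.7 years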